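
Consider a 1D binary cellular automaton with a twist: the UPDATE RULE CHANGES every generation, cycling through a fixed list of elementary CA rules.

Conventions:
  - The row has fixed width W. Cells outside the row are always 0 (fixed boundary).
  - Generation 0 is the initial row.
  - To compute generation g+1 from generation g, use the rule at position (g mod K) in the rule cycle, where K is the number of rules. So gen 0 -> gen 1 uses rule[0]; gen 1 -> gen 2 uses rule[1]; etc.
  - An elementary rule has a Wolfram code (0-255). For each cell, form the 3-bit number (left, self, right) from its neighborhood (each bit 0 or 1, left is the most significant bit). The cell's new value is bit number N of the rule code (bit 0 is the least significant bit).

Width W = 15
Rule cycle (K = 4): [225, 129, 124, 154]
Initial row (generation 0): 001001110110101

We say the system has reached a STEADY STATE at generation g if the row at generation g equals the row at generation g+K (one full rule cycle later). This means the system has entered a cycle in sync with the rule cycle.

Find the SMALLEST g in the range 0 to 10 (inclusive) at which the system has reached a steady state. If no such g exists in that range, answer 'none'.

Answer: none

Derivation:
Gen 0: 001001110110101
Gen 1 (rule 225): 100000111011010
Gen 2 (rule 129): 001110010000000
Gen 3 (rule 124): 001011011000000
Gen 4 (rule 154): 010010010100000
Gen 5 (rule 225): 000000001001111
Gen 6 (rule 129): 111111100000110
Gen 7 (rule 124): 100000110000111
Gen 8 (rule 154): 010001101001110
Gen 9 (rule 225): 000100110000110
Gen 10 (rule 129): 110000000110000
Gen 11 (rule 124): 111000000111000
Gen 12 (rule 154): 110100001110100
Gen 13 (rule 225): 011001100111001
Gen 14 (rule 129): 000000000010000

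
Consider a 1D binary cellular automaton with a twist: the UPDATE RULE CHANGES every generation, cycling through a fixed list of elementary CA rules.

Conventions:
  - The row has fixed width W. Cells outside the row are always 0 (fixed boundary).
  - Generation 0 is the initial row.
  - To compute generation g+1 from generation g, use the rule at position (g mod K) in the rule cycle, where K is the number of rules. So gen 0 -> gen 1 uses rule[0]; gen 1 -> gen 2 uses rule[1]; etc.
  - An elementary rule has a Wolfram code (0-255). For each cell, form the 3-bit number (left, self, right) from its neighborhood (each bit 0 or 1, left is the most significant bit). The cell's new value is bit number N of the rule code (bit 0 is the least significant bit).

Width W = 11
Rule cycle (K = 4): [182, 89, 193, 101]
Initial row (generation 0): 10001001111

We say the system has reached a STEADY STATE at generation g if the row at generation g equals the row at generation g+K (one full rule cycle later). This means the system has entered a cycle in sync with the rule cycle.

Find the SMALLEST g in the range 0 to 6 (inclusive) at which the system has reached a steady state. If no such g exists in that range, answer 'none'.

Gen 0: 10001001111
Gen 1 (rule 182): 11011110110
Gen 2 (rule 89): 11010010111
Gen 3 (rule 193): 01000000011
Gen 4 (rule 101): 01011111001
Gen 5 (rule 182): 11101110111
Gen 6 (rule 89): 10101010101
Gen 7 (rule 193): 00000000000
Gen 8 (rule 101): 11111111111
Gen 9 (rule 182): 01111111110
Gen 10 (rule 89): 01000000011

Answer: none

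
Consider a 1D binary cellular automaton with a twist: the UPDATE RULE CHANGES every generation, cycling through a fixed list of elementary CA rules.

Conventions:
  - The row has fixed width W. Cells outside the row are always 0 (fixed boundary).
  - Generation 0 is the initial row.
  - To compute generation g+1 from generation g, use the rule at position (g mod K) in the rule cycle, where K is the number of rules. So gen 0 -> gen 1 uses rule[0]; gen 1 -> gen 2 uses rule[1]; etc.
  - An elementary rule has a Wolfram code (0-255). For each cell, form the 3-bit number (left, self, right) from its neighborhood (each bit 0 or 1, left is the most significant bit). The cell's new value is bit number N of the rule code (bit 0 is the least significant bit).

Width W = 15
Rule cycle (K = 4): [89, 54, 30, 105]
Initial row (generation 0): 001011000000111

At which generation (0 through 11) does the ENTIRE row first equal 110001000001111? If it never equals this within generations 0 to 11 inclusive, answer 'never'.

Answer: never

Derivation:
Gen 0: 001011000000111
Gen 1 (rule 89): 100011111110101
Gen 2 (rule 54): 110100000001111
Gen 3 (rule 30): 100110000011000
Gen 4 (rule 105): 000110111011011
Gen 5 (rule 89): 110110101011011
Gen 6 (rule 54): 001001111100100
Gen 7 (rule 30): 011111000011110
Gen 8 (rule 105): 010001011010010
Gen 9 (rule 89): 001100011001001
Gen 10 (rule 54): 010010100111111
Gen 11 (rule 30): 111110111100000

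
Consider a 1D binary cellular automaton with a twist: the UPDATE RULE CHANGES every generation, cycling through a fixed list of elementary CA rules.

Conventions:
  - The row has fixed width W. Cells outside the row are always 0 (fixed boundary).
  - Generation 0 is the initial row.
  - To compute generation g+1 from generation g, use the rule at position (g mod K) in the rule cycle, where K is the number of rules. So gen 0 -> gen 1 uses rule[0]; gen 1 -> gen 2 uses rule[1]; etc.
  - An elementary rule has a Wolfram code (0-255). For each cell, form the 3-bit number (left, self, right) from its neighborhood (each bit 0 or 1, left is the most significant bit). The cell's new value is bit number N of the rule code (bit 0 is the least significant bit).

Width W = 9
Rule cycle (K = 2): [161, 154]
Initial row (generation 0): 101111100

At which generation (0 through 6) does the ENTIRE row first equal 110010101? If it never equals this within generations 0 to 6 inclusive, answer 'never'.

Answer: never

Derivation:
Gen 0: 101111100
Gen 1 (rule 161): 010111001
Gen 2 (rule 154): 100110110
Gen 3 (rule 161): 000001000
Gen 4 (rule 154): 000010100
Gen 5 (rule 161): 111001001
Gen 6 (rule 154): 110110110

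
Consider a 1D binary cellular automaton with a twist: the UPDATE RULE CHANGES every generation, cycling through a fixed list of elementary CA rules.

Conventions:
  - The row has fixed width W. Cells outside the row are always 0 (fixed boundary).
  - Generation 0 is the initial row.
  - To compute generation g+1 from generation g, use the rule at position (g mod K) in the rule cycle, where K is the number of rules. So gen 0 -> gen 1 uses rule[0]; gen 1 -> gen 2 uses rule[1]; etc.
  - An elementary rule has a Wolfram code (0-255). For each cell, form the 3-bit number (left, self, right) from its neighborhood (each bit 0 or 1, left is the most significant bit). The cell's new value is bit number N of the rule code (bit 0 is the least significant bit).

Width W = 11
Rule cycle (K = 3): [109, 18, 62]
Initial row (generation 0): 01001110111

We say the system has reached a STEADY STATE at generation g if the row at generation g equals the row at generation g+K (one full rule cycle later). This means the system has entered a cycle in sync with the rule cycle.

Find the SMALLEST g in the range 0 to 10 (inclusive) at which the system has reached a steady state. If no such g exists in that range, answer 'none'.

Answer: 5

Derivation:
Gen 0: 01001110111
Gen 1 (rule 109): 01001011101
Gen 2 (rule 18): 10110000000
Gen 3 (rule 62): 11101000000
Gen 4 (rule 109): 10111011111
Gen 5 (rule 18): 00000000000
Gen 6 (rule 62): 00000000000
Gen 7 (rule 109): 11111111111
Gen 8 (rule 18): 00000000000
Gen 9 (rule 62): 00000000000
Gen 10 (rule 109): 11111111111
Gen 11 (rule 18): 00000000000
Gen 12 (rule 62): 00000000000
Gen 13 (rule 109): 11111111111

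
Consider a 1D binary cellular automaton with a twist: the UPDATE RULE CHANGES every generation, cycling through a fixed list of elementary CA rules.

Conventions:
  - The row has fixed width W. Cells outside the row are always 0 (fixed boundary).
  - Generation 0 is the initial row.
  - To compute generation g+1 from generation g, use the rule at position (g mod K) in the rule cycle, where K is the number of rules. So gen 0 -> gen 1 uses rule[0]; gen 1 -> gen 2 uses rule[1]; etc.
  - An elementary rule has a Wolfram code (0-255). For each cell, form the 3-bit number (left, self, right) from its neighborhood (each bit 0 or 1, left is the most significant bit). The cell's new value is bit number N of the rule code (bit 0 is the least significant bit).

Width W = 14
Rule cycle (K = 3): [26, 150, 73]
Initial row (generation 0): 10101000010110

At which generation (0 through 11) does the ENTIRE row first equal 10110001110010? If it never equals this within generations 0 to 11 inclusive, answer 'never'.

Answer: 7

Derivation:
Gen 0: 10101000010110
Gen 1 (rule 26): 00000100100101
Gen 2 (rule 150): 00001111111101
Gen 3 (rule 73): 11101000000100
Gen 4 (rule 26): 10000100001010
Gen 5 (rule 150): 11001110011011
Gen 6 (rule 73): 11001010011011
Gen 7 (rule 26): 10110001110010
Gen 8 (rule 150): 10001010101111
Gen 9 (rule 73): 00100000001001
Gen 10 (rule 26): 01010000010110
Gen 11 (rule 150): 11011000110001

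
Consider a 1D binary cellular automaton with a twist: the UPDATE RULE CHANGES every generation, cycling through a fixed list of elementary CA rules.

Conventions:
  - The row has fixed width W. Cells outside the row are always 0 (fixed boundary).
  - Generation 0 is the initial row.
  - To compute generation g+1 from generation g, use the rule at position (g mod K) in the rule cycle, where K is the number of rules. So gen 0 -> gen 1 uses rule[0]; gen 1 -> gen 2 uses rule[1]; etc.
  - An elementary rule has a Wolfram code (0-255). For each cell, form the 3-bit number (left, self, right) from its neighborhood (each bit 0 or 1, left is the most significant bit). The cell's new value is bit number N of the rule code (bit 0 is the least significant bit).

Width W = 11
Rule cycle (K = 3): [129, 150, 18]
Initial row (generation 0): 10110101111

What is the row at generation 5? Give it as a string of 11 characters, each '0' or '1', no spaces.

Gen 0: 10110101111
Gen 1 (rule 129): 00000000110
Gen 2 (rule 150): 00000001001
Gen 3 (rule 18): 00000010110
Gen 4 (rule 129): 11111000000
Gen 5 (rule 150): 01110100000

Answer: 01110100000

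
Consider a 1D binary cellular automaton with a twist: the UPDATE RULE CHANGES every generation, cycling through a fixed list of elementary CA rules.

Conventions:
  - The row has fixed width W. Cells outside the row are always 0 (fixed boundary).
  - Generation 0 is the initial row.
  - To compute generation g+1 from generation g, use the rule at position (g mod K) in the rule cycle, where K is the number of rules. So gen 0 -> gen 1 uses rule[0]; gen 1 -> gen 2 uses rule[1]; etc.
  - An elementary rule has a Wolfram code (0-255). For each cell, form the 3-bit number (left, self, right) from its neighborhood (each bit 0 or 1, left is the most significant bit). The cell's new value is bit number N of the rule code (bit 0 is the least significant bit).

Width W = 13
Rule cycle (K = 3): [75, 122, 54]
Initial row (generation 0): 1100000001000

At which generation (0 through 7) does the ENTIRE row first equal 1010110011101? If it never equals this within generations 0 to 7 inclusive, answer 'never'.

Answer: 7

Derivation:
Gen 0: 1100000001000
Gen 1 (rule 75): 1101111110011
Gen 2 (rule 122): 1111000011111
Gen 3 (rule 54): 0000100100000
Gen 4 (rule 75): 1111001001111
Gen 5 (rule 122): 1001110111001
Gen 6 (rule 54): 1110001000111
Gen 7 (rule 75): 1010110011101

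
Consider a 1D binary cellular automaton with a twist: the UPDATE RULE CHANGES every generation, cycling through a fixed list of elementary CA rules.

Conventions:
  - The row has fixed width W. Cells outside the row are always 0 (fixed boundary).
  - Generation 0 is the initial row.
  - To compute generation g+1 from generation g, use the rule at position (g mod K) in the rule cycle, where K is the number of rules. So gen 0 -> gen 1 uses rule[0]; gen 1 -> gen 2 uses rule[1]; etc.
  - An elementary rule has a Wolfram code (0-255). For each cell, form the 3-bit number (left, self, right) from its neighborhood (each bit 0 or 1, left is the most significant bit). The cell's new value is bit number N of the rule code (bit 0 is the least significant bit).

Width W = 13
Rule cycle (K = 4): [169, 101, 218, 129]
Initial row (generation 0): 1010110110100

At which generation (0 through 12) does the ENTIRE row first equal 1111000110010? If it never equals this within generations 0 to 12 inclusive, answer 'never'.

Gen 0: 1010110110100
Gen 1 (rule 169): 0101101101001
Gen 2 (rule 101): 0110110111001
Gen 3 (rule 218): 1110110111110
Gen 4 (rule 129): 0100000011100
Gen 5 (rule 169): 0001111011001
Gen 6 (rule 101): 1100001101001
Gen 7 (rule 218): 1110011100110
Gen 8 (rule 129): 0100001000000
Gen 9 (rule 169): 0001100011111
Gen 10 (rule 101): 1100101000001
Gen 11 (rule 218): 1111000100010
Gen 12 (rule 129): 0110010001000

Answer: never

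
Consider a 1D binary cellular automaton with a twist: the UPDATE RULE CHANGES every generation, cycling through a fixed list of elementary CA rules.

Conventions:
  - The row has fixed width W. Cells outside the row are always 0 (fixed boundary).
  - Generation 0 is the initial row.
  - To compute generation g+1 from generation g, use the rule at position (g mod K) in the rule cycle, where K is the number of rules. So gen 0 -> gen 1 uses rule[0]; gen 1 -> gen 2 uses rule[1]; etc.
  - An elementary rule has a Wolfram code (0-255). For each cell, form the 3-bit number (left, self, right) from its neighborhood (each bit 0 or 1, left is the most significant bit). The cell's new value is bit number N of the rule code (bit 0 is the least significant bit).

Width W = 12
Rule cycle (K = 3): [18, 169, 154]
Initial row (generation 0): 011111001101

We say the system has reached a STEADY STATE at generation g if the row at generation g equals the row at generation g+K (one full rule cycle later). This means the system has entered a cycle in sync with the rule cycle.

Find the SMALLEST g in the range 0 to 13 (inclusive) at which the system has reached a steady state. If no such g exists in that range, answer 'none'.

Answer: 7

Derivation:
Gen 0: 011111001101
Gen 1 (rule 18): 100000110000
Gen 2 (rule 169): 001110100111
Gen 3 (rule 154): 011100011110
Gen 4 (rule 18): 100010100001
Gen 5 (rule 169): 001001001100
Gen 6 (rule 154): 010110111010
Gen 7 (rule 18): 100000000001
Gen 8 (rule 169): 001111111100
Gen 9 (rule 154): 011111111010
Gen 10 (rule 18): 100000000001
Gen 11 (rule 169): 001111111100
Gen 12 (rule 154): 011111111010
Gen 13 (rule 18): 100000000001
Gen 14 (rule 169): 001111111100
Gen 15 (rule 154): 011111111010
Gen 16 (rule 18): 100000000001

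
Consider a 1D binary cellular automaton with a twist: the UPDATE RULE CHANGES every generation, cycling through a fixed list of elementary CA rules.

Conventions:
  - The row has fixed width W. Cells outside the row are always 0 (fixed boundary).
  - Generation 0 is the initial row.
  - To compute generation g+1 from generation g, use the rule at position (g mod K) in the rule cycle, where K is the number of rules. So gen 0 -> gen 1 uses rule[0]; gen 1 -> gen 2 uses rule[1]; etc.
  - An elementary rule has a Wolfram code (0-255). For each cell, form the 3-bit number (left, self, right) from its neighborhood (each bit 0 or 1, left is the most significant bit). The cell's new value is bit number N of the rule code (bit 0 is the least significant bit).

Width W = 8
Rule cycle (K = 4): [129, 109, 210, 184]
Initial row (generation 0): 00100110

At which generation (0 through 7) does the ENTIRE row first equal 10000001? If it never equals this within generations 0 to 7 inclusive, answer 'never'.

Gen 0: 00100110
Gen 1 (rule 129): 10000000
Gen 2 (rule 109): 10111111
Gen 3 (rule 210): 00011111
Gen 4 (rule 184): 00011110
Gen 5 (rule 129): 11001100
Gen 6 (rule 109): 11001101
Gen 7 (rule 210): 01110100

Answer: never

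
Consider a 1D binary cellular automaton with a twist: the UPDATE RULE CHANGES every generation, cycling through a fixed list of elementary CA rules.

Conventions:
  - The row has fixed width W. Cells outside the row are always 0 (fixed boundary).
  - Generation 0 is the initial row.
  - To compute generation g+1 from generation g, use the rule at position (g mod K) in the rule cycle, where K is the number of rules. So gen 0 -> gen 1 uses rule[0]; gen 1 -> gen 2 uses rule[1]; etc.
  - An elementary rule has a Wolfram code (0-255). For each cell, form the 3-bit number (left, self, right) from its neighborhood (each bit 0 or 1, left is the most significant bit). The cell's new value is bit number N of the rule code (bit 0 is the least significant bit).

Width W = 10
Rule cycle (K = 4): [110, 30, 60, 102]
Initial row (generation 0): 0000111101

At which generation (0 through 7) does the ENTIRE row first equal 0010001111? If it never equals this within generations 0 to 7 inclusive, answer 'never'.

Answer: never

Derivation:
Gen 0: 0000111101
Gen 1 (rule 110): 0001100111
Gen 2 (rule 30): 0011011100
Gen 3 (rule 60): 0010110010
Gen 4 (rule 102): 0111010110
Gen 5 (rule 110): 1101111110
Gen 6 (rule 30): 1001000001
Gen 7 (rule 60): 1101100001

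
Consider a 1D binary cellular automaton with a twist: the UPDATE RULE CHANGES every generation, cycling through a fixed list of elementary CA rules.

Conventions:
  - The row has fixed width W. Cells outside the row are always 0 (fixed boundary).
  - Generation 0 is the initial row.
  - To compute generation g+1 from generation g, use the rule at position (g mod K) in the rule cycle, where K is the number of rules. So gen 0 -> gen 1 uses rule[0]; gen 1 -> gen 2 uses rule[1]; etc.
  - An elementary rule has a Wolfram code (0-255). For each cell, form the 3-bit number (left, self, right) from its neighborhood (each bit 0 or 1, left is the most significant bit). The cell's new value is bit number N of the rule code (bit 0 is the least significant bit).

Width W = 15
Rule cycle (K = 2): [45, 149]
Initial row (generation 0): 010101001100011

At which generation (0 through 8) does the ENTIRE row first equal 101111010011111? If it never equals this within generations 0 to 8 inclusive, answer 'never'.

Answer: never

Derivation:
Gen 0: 010101001100011
Gen 1 (rule 45): 011111001001010
Gen 2 (rule 149): 001110101101011
Gen 3 (rule 45): 101001111011110
Gen 4 (rule 149): 101100110001101
Gen 5 (rule 45): 111000100101011
Gen 6 (rule 149): 010110110101000
Gen 7 (rule 45): 011101101111011
Gen 8 (rule 149): 001000000110000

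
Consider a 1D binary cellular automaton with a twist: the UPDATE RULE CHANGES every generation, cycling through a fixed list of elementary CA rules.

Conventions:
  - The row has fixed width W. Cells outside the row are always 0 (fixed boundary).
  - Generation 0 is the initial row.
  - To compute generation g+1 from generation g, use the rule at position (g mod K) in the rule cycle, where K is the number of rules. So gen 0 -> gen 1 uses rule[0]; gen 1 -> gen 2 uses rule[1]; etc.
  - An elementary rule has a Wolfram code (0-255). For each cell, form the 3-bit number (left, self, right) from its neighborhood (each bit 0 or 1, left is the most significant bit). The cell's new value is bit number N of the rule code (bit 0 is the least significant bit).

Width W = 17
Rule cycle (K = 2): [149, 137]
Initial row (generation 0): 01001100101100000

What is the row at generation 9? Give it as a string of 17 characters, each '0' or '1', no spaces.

Gen 0: 01001100101100000
Gen 1 (rule 149): 01100010100011111
Gen 2 (rule 137): 01001000001011110
Gen 3 (rule 149): 01101111101001101
Gen 4 (rule 137): 01001111000001000
Gen 5 (rule 149): 01100110111101111
Gen 6 (rule 137): 01000100111001110
Gen 7 (rule 149): 01110110010100101
Gen 8 (rule 137): 01100100000000000
Gen 9 (rule 149): 00010111111111111

Answer: 00010111111111111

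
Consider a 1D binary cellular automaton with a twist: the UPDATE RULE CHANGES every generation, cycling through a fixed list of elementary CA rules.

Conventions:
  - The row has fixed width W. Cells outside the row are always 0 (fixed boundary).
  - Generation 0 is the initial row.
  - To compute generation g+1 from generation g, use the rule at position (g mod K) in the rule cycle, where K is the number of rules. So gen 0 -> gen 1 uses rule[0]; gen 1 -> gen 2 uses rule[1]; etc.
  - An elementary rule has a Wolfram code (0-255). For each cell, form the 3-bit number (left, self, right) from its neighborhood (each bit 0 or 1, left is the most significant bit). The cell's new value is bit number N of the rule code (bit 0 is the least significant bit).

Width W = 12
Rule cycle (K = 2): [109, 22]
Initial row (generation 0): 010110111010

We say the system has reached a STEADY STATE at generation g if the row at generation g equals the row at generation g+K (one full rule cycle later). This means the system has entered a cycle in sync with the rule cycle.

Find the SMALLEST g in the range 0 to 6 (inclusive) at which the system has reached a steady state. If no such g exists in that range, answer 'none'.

Answer: 2

Derivation:
Gen 0: 010110111010
Gen 1 (rule 109): 011111101110
Gen 2 (rule 22): 100000000001
Gen 3 (rule 109): 101111111101
Gen 4 (rule 22): 100000000001
Gen 5 (rule 109): 101111111101
Gen 6 (rule 22): 100000000001
Gen 7 (rule 109): 101111111101
Gen 8 (rule 22): 100000000001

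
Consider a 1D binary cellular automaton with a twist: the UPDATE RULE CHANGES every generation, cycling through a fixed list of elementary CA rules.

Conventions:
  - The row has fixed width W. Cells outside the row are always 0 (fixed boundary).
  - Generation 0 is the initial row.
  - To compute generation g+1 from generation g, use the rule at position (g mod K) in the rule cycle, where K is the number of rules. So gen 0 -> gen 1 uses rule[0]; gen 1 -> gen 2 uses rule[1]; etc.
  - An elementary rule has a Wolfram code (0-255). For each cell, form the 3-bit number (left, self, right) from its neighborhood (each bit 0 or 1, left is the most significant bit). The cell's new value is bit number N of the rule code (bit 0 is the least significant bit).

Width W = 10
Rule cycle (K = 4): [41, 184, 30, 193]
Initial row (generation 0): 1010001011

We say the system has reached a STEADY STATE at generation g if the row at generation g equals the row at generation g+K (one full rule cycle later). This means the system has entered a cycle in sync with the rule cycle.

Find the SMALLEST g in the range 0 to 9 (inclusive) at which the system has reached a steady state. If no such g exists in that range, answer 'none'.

Gen 0: 1010001011
Gen 1 (rule 41): 0100100110
Gen 2 (rule 184): 0010010101
Gen 3 (rule 30): 0111110101
Gen 4 (rule 193): 0011110000
Gen 5 (rule 41): 1010000111
Gen 6 (rule 184): 0101000110
Gen 7 (rule 30): 1101101101
Gen 8 (rule 193): 0100100100
Gen 9 (rule 41): 0000000001
Gen 10 (rule 184): 0000000000
Gen 11 (rule 30): 0000000000
Gen 12 (rule 193): 1111111111
Gen 13 (rule 41): 1000000000

Answer: none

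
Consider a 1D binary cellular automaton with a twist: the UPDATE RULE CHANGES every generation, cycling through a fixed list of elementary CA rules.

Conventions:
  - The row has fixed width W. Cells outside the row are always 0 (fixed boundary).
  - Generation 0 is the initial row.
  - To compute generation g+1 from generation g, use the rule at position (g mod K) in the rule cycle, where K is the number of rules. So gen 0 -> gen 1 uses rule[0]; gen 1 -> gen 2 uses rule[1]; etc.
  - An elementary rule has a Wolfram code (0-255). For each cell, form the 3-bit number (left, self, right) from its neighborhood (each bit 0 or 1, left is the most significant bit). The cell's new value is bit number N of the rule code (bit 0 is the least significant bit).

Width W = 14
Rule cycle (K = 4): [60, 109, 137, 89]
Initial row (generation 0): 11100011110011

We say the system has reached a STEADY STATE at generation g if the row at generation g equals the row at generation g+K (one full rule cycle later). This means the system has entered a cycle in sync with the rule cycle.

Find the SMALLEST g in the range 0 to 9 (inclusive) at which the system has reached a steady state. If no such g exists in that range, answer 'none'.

Answer: none

Derivation:
Gen 0: 11100011110011
Gen 1 (rule 60): 10010010001010
Gen 2 (rule 109): 10010010101110
Gen 3 (rule 137): 00000000001100
Gen 4 (rule 89): 11111111101111
Gen 5 (rule 60): 10000000011000
Gen 6 (rule 109): 10111111011011
Gen 7 (rule 137): 00111110010010
Gen 8 (rule 89): 10100011001001
Gen 9 (rule 60): 11110010101101
Gen 10 (rule 109): 10010011111111
Gen 11 (rule 137): 00000011111110
Gen 12 (rule 89): 11111010000011
Gen 13 (rule 60): 10000111000010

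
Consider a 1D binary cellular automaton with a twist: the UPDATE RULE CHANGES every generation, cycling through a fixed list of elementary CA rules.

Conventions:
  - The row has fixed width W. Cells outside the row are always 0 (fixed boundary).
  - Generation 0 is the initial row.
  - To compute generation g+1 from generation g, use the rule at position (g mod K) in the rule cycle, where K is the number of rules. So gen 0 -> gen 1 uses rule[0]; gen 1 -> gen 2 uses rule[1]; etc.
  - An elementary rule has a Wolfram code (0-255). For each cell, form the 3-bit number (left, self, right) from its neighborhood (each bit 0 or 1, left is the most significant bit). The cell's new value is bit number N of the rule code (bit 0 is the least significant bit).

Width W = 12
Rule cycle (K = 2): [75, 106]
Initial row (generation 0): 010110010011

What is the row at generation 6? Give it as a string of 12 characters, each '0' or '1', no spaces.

Answer: 000001110010

Derivation:
Gen 0: 010110010011
Gen 1 (rule 75): 100110100111
Gen 2 (rule 106): 001111001101
Gen 3 (rule 75): 111001011100
Gen 4 (rule 106): 101010110100
Gen 5 (rule 75): 000000110001
Gen 6 (rule 106): 000001110010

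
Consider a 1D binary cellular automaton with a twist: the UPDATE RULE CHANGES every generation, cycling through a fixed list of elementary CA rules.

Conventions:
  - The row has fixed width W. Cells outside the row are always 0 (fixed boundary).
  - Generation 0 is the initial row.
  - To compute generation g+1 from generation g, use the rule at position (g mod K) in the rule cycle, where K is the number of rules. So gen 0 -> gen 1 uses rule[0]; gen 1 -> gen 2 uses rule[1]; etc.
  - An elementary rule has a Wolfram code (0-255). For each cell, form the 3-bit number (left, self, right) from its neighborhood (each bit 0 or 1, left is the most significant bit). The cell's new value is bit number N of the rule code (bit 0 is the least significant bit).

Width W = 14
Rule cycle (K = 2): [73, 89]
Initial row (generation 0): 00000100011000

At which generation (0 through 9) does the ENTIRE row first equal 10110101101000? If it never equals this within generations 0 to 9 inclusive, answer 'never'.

Answer: never

Derivation:
Gen 0: 00000100011000
Gen 1 (rule 73): 11110001011011
Gen 2 (rule 89): 10011100011011
Gen 3 (rule 73): 00010101011011
Gen 4 (rule 89): 11000000011011
Gen 5 (rule 73): 11011111011011
Gen 6 (rule 89): 11010001011011
Gen 7 (rule 73): 11000100011011
Gen 8 (rule 89): 11110011011011
Gen 9 (rule 73): 10010011011011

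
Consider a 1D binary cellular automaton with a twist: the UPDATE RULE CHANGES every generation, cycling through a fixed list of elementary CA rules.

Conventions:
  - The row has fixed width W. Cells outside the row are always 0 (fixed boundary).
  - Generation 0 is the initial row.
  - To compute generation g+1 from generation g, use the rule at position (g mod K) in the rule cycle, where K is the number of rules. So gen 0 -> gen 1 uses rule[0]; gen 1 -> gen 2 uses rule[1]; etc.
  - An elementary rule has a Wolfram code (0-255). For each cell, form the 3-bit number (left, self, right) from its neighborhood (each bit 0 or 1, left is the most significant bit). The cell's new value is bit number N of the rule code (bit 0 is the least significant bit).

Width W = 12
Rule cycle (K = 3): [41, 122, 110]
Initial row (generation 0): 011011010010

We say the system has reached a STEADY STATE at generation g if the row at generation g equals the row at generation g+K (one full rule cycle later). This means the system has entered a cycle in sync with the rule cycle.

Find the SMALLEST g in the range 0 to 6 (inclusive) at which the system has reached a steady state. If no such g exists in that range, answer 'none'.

Gen 0: 011011010010
Gen 1 (rule 41): 010110100000
Gen 2 (rule 122): 101111010000
Gen 3 (rule 110): 111001110000
Gen 4 (rule 41): 100001000111
Gen 5 (rule 122): 010010101101
Gen 6 (rule 110): 110111111111
Gen 7 (rule 41): 101100000000
Gen 8 (rule 122): 011110000000
Gen 9 (rule 110): 110010000000

Answer: none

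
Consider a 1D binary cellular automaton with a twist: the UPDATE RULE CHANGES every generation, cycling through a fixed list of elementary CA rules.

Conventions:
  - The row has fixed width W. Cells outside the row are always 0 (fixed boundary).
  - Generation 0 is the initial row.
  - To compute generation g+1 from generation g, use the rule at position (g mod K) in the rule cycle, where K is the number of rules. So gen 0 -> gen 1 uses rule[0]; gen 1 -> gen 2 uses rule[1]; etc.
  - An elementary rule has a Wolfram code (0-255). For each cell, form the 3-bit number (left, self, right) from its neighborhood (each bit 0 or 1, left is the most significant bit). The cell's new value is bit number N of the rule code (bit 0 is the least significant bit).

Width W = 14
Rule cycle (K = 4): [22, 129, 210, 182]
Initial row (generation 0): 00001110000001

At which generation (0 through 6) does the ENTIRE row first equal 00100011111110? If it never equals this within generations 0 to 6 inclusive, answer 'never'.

Gen 0: 00001110000001
Gen 1 (rule 22): 00010001000011
Gen 2 (rule 129): 11000100011000
Gen 3 (rule 210): 01101010101100
Gen 4 (rule 182): 10011111110010
Gen 5 (rule 22): 11100000001111
Gen 6 (rule 129): 01001111100110

Answer: never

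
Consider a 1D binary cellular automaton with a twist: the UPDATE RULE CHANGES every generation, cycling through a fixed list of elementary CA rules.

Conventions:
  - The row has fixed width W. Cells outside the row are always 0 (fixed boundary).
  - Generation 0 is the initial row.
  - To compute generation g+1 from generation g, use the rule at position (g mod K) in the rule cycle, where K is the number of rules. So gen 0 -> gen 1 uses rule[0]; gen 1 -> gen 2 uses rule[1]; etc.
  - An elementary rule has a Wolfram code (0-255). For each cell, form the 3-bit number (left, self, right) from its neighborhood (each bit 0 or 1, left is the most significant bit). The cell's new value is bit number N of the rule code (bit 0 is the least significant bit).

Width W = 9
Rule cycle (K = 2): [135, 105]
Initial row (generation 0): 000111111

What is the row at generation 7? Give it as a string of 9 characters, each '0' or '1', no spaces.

Answer: 101111000

Derivation:
Gen 0: 000111111
Gen 1 (rule 135): 111011110
Gen 2 (rule 105): 101110010
Gen 3 (rule 135): 100100110
Gen 4 (rule 105): 000000110
Gen 5 (rule 135): 111111000
Gen 6 (rule 105): 100001011
Gen 7 (rule 135): 101111000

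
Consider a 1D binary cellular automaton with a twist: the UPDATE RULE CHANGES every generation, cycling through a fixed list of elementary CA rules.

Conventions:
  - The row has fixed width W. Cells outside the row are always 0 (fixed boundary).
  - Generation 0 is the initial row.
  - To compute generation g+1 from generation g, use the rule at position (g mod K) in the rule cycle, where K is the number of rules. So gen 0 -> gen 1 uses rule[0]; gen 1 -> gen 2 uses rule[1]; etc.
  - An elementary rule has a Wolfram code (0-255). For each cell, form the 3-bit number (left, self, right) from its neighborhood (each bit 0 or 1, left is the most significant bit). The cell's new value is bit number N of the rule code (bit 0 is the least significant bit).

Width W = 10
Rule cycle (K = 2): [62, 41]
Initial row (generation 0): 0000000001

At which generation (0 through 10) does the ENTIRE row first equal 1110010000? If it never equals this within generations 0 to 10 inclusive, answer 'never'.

Gen 0: 0000000001
Gen 1 (rule 62): 0000000011
Gen 2 (rule 41): 1111111010
Gen 3 (rule 62): 1000000111
Gen 4 (rule 41): 0011110100
Gen 5 (rule 62): 0110001110
Gen 6 (rule 41): 0100101000
Gen 7 (rule 62): 1111111100
Gen 8 (rule 41): 1000000001
Gen 9 (rule 62): 1100000011
Gen 10 (rule 41): 1001111010

Answer: never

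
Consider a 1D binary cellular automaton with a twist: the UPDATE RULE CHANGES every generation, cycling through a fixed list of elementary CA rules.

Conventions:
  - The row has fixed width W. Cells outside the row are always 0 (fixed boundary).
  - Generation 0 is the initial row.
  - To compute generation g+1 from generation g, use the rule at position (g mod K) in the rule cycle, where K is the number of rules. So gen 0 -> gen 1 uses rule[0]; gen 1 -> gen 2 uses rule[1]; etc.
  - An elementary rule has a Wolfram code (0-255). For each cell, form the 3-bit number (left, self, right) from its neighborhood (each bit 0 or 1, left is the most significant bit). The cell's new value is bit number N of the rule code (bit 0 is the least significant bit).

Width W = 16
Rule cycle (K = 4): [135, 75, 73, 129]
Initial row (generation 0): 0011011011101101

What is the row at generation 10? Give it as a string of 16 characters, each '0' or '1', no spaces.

Answer: 0010101000101111

Derivation:
Gen 0: 0011011011101101
Gen 1 (rule 135): 1100000001000001
Gen 2 (rule 75): 1101111110011110
Gen 3 (rule 73): 1101000010010010
Gen 4 (rule 129): 0000011000000000
Gen 5 (rule 135): 1111100011111111
Gen 6 (rule 75): 1000101110000001
Gen 7 (rule 73): 0010001010111100
Gen 8 (rule 129): 1000100000011001
Gen 9 (rule 135): 1011101111100011
Gen 10 (rule 75): 0010101000101111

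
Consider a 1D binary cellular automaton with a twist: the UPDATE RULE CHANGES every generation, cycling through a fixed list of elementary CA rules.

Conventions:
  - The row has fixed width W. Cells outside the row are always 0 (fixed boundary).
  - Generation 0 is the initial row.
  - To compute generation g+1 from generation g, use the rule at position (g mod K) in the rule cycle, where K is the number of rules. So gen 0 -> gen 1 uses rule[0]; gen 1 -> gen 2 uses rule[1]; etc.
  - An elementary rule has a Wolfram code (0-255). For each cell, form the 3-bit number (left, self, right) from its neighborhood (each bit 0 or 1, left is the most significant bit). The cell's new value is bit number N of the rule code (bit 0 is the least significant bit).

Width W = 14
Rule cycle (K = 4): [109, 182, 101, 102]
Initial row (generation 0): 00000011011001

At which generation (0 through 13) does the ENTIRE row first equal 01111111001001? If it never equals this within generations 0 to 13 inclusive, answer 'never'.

Gen 0: 00000011011001
Gen 1 (rule 109): 11111011111001
Gen 2 (rule 182): 01110101110111
Gen 3 (rule 101): 00011110011001
Gen 4 (rule 102): 00100010101011
Gen 5 (rule 109): 10101011111111
Gen 6 (rule 182): 11111101111110
Gen 7 (rule 101): 00000110000010
Gen 8 (rule 102): 00001010000110
Gen 9 (rule 109): 11101110110110
Gen 10 (rule 182): 01010101001001
Gen 11 (rule 101): 01111111001001
Gen 12 (rule 102): 10000001011011
Gen 13 (rule 109): 10111101111111

Answer: 11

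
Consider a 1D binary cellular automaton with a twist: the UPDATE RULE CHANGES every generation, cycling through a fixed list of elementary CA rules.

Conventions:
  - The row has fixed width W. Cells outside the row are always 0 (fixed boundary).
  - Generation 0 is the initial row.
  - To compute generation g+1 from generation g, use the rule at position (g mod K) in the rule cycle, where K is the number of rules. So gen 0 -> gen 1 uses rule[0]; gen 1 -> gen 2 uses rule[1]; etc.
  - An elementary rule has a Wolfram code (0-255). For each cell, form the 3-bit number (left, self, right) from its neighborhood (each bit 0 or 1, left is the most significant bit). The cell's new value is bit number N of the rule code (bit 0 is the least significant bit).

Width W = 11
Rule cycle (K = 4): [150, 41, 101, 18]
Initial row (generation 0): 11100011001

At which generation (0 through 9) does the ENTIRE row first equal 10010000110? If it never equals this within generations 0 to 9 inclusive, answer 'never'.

Answer: never

Derivation:
Gen 0: 11100011001
Gen 1 (rule 150): 01010100111
Gen 2 (rule 41): 00101000100
Gen 3 (rule 101): 10111010101
Gen 4 (rule 18): 00000000000
Gen 5 (rule 150): 00000000000
Gen 6 (rule 41): 11111111111
Gen 7 (rule 101): 00000000001
Gen 8 (rule 18): 00000000010
Gen 9 (rule 150): 00000000111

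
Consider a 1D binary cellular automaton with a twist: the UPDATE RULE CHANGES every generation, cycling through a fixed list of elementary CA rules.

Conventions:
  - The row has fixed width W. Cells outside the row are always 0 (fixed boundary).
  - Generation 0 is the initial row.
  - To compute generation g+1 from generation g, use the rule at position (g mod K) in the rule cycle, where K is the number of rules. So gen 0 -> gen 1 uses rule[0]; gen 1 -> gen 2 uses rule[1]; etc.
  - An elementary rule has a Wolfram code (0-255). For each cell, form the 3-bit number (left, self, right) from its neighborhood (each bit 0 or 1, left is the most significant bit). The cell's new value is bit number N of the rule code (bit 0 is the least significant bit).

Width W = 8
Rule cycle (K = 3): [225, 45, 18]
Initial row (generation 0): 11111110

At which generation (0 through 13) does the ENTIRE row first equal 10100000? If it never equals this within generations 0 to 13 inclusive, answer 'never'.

Answer: 3

Derivation:
Gen 0: 11111110
Gen 1 (rule 225): 01111110
Gen 2 (rule 45): 01000000
Gen 3 (rule 18): 10100000
Gen 4 (rule 225): 01001111
Gen 5 (rule 45): 01001000
Gen 6 (rule 18): 10110100
Gen 7 (rule 225): 01011001
Gen 8 (rule 45): 01110001
Gen 9 (rule 18): 10001010
Gen 10 (rule 225): 00100100
Gen 11 (rule 45): 10100101
Gen 12 (rule 18): 00011000
Gen 13 (rule 225): 11001011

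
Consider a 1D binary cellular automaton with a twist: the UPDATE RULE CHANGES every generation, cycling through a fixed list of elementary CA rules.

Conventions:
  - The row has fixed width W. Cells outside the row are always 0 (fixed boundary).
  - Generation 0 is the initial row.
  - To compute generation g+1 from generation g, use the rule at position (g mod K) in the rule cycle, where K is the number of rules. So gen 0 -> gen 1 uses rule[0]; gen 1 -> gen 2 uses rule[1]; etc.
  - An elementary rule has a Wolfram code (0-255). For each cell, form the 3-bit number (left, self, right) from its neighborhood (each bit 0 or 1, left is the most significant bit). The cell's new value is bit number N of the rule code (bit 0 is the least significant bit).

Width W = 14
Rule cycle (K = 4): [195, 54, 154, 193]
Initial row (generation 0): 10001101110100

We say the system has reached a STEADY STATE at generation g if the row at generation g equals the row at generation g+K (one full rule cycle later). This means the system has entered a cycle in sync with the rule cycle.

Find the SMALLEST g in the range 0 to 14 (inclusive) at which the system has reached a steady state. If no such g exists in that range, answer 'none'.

Gen 0: 10001101110100
Gen 1 (rule 195): 00110100110001
Gen 2 (rule 54): 01001111001011
Gen 3 (rule 154): 10111110110010
Gen 4 (rule 193): 00011110010000
Gen 5 (rule 195): 11101110100111
Gen 6 (rule 54): 00010001111000
Gen 7 (rule 154): 00101011110100
Gen 8 (rule 193): 10000001110001
Gen 9 (rule 195): 00111110110110
Gen 10 (rule 54): 01000001001001
Gen 11 (rule 154): 10100010110110
Gen 12 (rule 193): 00001000010010
Gen 13 (rule 195): 11110011100100
Gen 14 (rule 54): 00001100011110
Gen 15 (rule 154): 00011010111101
Gen 16 (rule 193): 11001000011100
Gen 17 (rule 195): 01010011101101
Gen 18 (rule 54): 11111100010011

Answer: none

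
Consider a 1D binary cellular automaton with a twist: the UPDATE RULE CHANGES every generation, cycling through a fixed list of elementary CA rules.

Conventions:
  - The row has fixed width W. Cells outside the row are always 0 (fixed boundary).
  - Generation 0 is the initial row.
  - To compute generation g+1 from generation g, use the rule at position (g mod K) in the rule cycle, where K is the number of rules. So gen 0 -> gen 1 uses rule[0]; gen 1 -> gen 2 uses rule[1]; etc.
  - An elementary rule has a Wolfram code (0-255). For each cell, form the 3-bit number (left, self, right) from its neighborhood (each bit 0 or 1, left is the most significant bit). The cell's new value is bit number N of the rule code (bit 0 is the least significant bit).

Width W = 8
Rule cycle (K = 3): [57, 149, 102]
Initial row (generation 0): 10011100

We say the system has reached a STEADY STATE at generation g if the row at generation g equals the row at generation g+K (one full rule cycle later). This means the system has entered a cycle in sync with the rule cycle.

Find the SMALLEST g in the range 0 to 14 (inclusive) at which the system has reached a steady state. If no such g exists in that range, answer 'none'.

Gen 0: 10011100
Gen 1 (rule 57): 01010011
Gen 2 (rule 149): 01011000
Gen 3 (rule 102): 11101000
Gen 4 (rule 57): 10010111
Gen 5 (rule 149): 11010010
Gen 6 (rule 102): 01110110
Gen 7 (rule 57): 01001101
Gen 8 (rule 149): 01100001
Gen 9 (rule 102): 10100011
Gen 10 (rule 57): 01011010
Gen 11 (rule 149): 01000011
Gen 12 (rule 102): 11000101
Gen 13 (rule 57): 10110010
Gen 14 (rule 149): 10001011
Gen 15 (rule 102): 10011101
Gen 16 (rule 57): 01010010
Gen 17 (rule 149): 01011011

Answer: none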